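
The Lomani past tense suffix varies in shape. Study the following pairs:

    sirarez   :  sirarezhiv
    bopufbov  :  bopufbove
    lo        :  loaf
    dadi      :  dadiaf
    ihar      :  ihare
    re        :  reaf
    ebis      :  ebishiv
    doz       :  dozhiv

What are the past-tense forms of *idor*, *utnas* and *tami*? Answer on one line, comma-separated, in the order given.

Looking at the final sound of each stem: -hiv when the stem ends in a sibilant (*sirarez*, *ebis*, *doz*); -e when the stem ends in a non-sibilant consonant (*bopufbov*, *ihar*); -af when the stem ends in a vowel (*lo*, *dadi*, *re*).
The final sound of *idor* is /r/, which is a non-sibilant consonant, so the suffix is -e, giving *idore*.
The final sound of *utnas* is /s/, which is a sibilant, so the suffix is -hiv, giving *utnashiv*.
Since the final sound of *tami* is /i/ (a vowel), it takes -af, giving *tamiaf*.

idore, utnashiv, tamiaf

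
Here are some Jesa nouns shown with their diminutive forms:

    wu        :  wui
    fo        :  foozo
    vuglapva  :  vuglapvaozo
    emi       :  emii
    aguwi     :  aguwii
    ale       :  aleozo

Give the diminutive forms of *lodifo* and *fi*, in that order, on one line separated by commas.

lodifoozo, fii

The alternation tracks the last vowel of the stem — -i when the last vowel of the stem is a high vowel (*wu*, *emi*, *aguwi*); -ozo when the last vowel of the stem is a non-high vowel (*fo*, *vuglapva*, *ale*).
The last vowel of *lodifo* is /o/, which is a non-high vowel, so the suffix is -ozo, giving *lodifoozo*.
Since the last vowel of *fi* is /i/ (a high vowel), it takes -i, giving *fii*.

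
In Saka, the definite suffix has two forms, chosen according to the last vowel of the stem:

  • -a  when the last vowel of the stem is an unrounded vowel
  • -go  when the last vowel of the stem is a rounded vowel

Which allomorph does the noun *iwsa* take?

*iwsa*: last vowel = /a/, an unrounded vowel → -a.

-a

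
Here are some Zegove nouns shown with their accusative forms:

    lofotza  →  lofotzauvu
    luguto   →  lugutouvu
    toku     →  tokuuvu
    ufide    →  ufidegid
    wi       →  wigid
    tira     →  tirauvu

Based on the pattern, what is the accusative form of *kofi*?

The pattern is front/back vowel harmony: -gid when the last vowel of the stem is a front vowel (*ufide*, *wi*); -uvu when the last vowel of the stem is a back vowel (*lofotza*, *luguto*, *toku*, *tira*).
*kofi*: last vowel = /i/, a front vowel → -gid → *kofigid*.

kofigid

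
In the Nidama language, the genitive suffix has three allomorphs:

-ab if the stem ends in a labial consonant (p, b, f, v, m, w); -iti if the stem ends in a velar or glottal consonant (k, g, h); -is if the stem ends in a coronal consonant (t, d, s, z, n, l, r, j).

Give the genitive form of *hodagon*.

hodagonis

*hodagon* — final consonant /n/ (coronal) → -is → *hodagonis*.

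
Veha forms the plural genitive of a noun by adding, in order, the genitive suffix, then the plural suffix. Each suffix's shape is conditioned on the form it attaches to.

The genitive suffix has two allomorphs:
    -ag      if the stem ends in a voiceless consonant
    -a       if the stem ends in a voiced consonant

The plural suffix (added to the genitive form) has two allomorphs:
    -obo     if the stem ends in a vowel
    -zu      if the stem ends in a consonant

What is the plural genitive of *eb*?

*eb*: final consonant = /b/, voiced → -a → *eba*.
The final sound of the genitive form *eba* is /a/, which is a vowel, so the plural suffix is -obo, giving *ebaobo*.

ebaobo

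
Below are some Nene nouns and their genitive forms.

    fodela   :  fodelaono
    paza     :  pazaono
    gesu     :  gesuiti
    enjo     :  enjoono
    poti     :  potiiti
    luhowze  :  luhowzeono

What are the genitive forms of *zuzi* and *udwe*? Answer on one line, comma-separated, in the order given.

The suffix is conditioned by the last vowel: -iti when the last vowel of the stem is a high vowel (*gesu*, *poti*); -ono when the last vowel of the stem is a non-high vowel (*fodela*, *paza*, *enjo*, *luhowze*).
Since the last vowel of *zuzi* is /i/ (a high vowel), it takes -iti, giving *zuziiti*.
*udwe* — last vowel /e/ (a non-high vowel) → -ono → *udweono*.

zuziiti, udweono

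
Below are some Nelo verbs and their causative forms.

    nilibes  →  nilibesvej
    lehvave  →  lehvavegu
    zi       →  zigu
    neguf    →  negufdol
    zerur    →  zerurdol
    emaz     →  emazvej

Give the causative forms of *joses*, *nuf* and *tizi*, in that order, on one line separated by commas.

josesvej, nufdol, tizigu

Looking at the final sound of each stem: -vej when the stem ends in a sibilant (*nilibes*, *emaz*); -dol when the stem ends in a non-sibilant consonant (*neguf*, *zerur*); -gu when the stem ends in a vowel (*lehvave*, *zi*).
The final sound of *joses* is /s/, which is a sibilant, so the suffix is -vej, giving *josesvej*.
The final sound of *nuf* is /f/, which is a non-sibilant consonant, so the suffix is -dol, giving *nufdol*.
The final sound of *tizi* is /i/, which is a vowel, so the suffix is -gu, giving *tizigu*.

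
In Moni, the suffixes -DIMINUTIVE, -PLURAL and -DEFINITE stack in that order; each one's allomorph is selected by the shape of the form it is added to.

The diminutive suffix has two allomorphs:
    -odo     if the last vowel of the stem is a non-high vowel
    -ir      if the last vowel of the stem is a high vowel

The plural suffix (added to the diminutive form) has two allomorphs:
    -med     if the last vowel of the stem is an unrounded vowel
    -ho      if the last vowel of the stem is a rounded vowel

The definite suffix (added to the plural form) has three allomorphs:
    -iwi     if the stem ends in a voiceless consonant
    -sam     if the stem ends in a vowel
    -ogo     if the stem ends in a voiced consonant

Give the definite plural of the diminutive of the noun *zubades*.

Since the last vowel of *zubades* is /e/ (a non-high vowel), it takes -odo, giving *zubadesodo*.
Since the last vowel of the diminutive form *zubadesodo* is /o/ (a rounded vowel), it takes -ho, giving *zubadesodoho*.
The final sound of the plural form *zubadesodoho* is /o/, which is a vowel, so the definite suffix is -sam, giving *zubadesodohosam*.

zubadesodohosam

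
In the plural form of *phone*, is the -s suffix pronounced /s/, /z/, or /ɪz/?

The stem *phone* ends in a voiced non-sibilant sound.
The plural suffix surfaces as /ɪz/ after sibilants, /s/ after other voiceless consonants, and /z/ after other voiced sounds.
So the plural -s on *phone* is pronounced /z/.

/z/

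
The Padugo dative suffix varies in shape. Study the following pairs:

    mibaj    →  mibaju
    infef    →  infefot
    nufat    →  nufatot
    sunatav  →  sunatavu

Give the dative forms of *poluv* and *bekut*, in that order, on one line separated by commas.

The alternation tracks the final consonant of the stem — -ot when the stem ends in a voiceless consonant (*infef*, *nufat*); -u when the stem ends in a voiced consonant (*mibaj*, *sunatav*).
*poluv*: final consonant = /v/, voiced → -u → *poluvu*.
*bekut* — final consonant /t/ (voiceless) → -ot → *bekutot*.

poluvu, bekutot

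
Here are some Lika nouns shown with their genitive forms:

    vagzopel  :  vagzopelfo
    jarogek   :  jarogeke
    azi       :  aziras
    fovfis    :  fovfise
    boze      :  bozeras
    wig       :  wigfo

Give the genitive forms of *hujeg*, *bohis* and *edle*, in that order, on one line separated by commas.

hujegfo, bohise, edleras

Looking at the final sound of each stem: -e when the stem ends in a voiceless consonant (*jarogek*, *fovfis*); -fo when the stem ends in a voiced consonant (*vagzopel*, *wig*); -ras when the stem ends in a vowel (*azi*, *boze*).
The final sound of *hujeg* is /g/, which is a voiced consonant, so the suffix is -fo, giving *hujegfo*.
The final sound of *bohis* is /s/, which is a voiceless consonant, so the suffix is -e, giving *bohise*.
*edle* — final sound /e/ (a vowel) → -ras → *edleras*.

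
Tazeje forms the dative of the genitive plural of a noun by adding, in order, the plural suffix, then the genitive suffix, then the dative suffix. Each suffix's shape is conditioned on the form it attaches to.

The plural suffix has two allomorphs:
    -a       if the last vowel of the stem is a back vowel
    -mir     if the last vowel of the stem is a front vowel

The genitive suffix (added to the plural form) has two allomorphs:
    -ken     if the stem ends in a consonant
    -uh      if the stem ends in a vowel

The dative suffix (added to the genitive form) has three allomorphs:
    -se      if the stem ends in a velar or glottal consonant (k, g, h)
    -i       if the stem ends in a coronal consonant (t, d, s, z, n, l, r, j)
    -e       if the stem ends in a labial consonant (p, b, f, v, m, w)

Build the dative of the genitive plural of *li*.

limirkeni

The last vowel of *li* is /i/, which is a front vowel, so the plural suffix is -mir, giving *limir*.
The plural form *limir*: final sound = /r/, a consonant → -ken → *limirken*.
The genitive form *limirken* — final consonant /n/ (coronal) → -i → *limirkeni*.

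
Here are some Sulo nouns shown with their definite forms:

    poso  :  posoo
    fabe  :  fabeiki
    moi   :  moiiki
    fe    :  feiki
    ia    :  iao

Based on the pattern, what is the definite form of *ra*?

The pattern is front/back vowel harmony: -iki when the last vowel of the stem is a front vowel (*fabe*, *moi*, *fe*); -o when the last vowel of the stem is a back vowel (*poso*, *ia*).
The last vowel of *ra* is /a/, which is a back vowel, so the suffix is -o, giving *rao*.

rao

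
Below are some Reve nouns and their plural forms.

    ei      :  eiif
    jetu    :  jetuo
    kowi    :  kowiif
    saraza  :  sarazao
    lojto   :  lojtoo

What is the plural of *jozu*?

jozuo

Looking at the last vowel of each stem: -if when the last vowel of the stem is a front vowel (*ei*, *kowi*); -o when the last vowel of the stem is a back vowel (*jetu*, *saraza*, *lojto*).
The last vowel of *jozu* is /u/, which is a back vowel, so the suffix is -o, giving *jozuo*.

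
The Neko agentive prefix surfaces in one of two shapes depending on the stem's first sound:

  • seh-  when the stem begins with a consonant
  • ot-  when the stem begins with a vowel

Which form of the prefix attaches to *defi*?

*defi* — first sound /d/ (a consonant) → seh-.

seh-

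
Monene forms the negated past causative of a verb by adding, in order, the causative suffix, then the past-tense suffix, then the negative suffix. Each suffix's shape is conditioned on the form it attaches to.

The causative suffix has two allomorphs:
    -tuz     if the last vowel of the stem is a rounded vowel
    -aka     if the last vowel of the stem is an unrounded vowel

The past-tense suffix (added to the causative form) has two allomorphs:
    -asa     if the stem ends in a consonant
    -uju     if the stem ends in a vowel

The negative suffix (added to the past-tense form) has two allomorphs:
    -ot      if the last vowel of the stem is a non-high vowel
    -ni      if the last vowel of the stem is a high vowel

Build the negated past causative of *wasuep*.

Since the last vowel of *wasuep* is /e/ (an unrounded vowel), it takes -aka, giving *wasuepaka*.
The causative form *wasuepaka* — final sound /a/ (a vowel) → -uju → *wasuepakauju*.
Since the last vowel of the past-tense form *wasuepakauju* is /u/ (a high vowel), it takes -ni, giving *wasuepakaujuni*.

wasuepakaujuni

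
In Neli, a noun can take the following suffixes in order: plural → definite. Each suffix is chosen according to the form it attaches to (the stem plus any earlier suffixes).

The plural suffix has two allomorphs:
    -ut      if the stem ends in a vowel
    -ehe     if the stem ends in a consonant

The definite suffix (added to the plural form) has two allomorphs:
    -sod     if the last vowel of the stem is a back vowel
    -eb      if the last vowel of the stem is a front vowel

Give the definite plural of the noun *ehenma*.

ehenmautsod

*ehenma* — final sound /a/ (a vowel) → -ut → *ehenmaut*.
The plural form *ehenmaut*: last vowel = /u/, a back vowel → -sod → *ehenmautsod*.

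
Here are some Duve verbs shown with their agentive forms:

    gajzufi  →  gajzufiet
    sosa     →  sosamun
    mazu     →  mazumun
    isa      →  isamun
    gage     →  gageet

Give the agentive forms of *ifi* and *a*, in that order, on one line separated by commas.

The pattern is front/back vowel harmony: -et when the last vowel of the stem is a front vowel (*gajzufi*, *gage*); -mun when the last vowel of the stem is a back vowel (*sosa*, *mazu*, *isa*).
*ifi*: last vowel = /i/, a front vowel → -et → *ifiet*.
*a*: last vowel = /a/, a back vowel → -mun → *amun*.

ifiet, amun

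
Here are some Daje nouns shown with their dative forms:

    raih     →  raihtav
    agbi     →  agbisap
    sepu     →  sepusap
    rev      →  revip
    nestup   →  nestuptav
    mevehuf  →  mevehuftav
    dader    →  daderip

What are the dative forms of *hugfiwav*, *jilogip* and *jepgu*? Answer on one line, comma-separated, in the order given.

The suffix is conditioned by the final sound: -tav when the stem ends in a voiceless consonant (*raih*, *nestup*, *mevehuf*); -ip when the stem ends in a voiced consonant (*rev*, *dader*); -sap when the stem ends in a vowel (*agbi*, *sepu*).
The final sound of *hugfiwav* is /v/, which is a voiced consonant, so the suffix is -ip, giving *hugfiwavip*.
Since the final sound of *jilogip* is /p/ (a voiceless consonant), it takes -tav, giving *jilogiptav*.
*jepgu*: final sound = /u/, a vowel → -sap → *jepgusap*.

hugfiwavip, jilogiptav, jepgusap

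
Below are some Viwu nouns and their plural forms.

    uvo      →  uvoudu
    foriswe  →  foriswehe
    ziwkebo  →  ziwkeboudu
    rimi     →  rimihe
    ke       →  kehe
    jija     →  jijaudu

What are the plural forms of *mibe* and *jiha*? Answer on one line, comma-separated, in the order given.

mibehe, jihaudu

The alternation tracks the last vowel of the stem — -he when the last vowel of the stem is a front vowel (*foriswe*, *rimi*, *ke*); -udu when the last vowel of the stem is a back vowel (*uvo*, *ziwkebo*, *jija*).
*mibe*: last vowel = /e/, a front vowel → -he → *mibehe*.
*jiha* — last vowel /a/ (a back vowel) → -udu → *jihaudu*.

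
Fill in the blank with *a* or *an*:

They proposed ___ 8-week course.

an

The indefinite article is chosen by the initial *sound* of the following word, not its spelling.
The number *8* is spoken "eight", beginning with /eɪt/ — a vowel sound.
So the article is *an*: They proposed an 8-week course.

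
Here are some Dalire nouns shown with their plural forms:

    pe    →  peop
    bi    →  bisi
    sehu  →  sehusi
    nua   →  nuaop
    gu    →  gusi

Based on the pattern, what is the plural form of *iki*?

Looking at the last vowel of each stem: -si when the last vowel of the stem is a high vowel (*bi*, *sehu*, *gu*); -op when the last vowel of the stem is a non-high vowel (*pe*, *nua*).
*iki*: last vowel = /i/, a high vowel → -si → *ikisi*.

ikisi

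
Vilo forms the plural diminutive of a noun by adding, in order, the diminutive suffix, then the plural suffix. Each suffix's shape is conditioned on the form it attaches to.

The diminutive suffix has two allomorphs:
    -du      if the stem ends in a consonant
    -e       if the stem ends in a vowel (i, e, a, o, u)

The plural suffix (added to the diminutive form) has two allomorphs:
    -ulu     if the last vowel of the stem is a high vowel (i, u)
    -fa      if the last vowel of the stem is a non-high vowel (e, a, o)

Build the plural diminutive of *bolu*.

boluefa

Since the final sound of *bolu* is /u/ (a vowel), it takes -e, giving *bolue*.
The diminutive form *bolue*: last vowel = /e/, a non-high vowel → -fa → *boluefa*.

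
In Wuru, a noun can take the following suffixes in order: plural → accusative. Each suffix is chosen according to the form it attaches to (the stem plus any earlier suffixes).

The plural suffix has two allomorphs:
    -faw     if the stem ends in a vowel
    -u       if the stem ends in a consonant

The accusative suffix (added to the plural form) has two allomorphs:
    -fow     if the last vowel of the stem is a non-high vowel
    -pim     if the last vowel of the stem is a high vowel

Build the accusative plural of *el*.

The final sound of *el* is /l/, which is a consonant, so the plural suffix is -u, giving *elu*.
The plural form *elu*: last vowel = /u/, a high vowel → -pim → *elupim*.

elupim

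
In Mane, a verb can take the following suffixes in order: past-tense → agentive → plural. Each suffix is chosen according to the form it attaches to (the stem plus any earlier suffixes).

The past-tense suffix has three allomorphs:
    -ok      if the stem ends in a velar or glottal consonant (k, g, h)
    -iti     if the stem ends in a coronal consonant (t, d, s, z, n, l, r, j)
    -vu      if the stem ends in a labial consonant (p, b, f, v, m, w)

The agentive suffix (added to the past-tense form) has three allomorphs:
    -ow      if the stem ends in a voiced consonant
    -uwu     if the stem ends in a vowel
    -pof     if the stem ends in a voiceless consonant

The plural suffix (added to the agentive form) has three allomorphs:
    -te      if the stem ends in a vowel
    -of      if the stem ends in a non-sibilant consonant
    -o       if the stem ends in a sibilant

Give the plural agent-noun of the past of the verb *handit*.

Since the final consonant of *handit* is /t/ (coronal), it takes -iti, giving *handititi*.
Since the final sound of the past-tense form *handititi* is /i/ (a vowel), it takes -uwu, giving *handititiuwu*.
The agentive form *handititiuwu* — final sound /u/ (a vowel) → -te → *handititiuwute*.

handititiuwute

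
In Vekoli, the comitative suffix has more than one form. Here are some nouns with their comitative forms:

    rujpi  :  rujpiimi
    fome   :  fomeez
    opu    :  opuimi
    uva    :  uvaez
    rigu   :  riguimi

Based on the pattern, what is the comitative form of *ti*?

The pattern is height harmony: -imi when the last vowel of the stem is a high vowel (*rujpi*, *opu*, *rigu*); -ez when the last vowel of the stem is a non-high vowel (*fome*, *uva*).
The last vowel of *ti* is /i/, which is a high vowel, so the suffix is -imi, giving *tiimi*.

tiimi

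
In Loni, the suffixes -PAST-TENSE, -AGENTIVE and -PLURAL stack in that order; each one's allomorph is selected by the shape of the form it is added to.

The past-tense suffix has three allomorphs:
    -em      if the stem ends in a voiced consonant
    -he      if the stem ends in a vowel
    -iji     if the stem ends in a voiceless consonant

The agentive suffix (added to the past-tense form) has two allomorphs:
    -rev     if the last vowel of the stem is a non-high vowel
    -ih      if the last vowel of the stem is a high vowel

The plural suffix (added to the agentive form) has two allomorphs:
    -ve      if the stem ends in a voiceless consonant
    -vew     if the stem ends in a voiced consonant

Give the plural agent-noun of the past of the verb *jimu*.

jimuherevvew

*jimu* — final sound /u/ (a vowel) → -he → *jimuhe*.
The last vowel of the past-tense form *jimuhe* is /e/, which is a non-high vowel, so the agentive suffix is -rev, giving *jimuherev*.
Since the final consonant of the agentive form *jimuherev* is /v/ (voiced), it takes -vew, giving *jimuherevvew*.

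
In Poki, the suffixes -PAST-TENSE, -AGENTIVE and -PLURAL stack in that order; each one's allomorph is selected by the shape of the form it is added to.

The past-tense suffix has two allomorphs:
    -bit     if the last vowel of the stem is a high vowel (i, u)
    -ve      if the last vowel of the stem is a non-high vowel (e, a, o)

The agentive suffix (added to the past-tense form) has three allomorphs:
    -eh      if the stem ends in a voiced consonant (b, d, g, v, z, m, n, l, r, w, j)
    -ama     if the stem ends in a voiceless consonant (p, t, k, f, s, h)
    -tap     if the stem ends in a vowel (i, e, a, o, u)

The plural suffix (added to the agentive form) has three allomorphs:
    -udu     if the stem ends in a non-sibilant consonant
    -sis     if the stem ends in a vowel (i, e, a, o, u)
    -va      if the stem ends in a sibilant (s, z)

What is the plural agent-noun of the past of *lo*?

Since the last vowel of *lo* is /o/ (a non-high vowel), it takes -ve, giving *love*.
The past-tense form *love*: final sound = /e/, a vowel → -tap → *lovetap*.
Since the final sound of the agentive form *lovetap* is /p/ (a non-sibilant consonant), it takes -udu, giving *lovetapudu*.

lovetapudu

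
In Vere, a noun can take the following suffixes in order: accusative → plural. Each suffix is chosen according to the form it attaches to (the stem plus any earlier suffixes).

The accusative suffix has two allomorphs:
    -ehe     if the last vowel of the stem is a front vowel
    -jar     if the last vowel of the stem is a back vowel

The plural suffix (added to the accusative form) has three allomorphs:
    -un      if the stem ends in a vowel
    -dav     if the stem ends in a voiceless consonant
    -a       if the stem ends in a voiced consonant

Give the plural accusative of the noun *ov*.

*ov*: last vowel = /o/, a back vowel → -jar → *ovjar*.
The final sound of the accusative form *ovjar* is /r/, which is a voiced consonant, so the plural suffix is -a, giving *ovjara*.

ovjara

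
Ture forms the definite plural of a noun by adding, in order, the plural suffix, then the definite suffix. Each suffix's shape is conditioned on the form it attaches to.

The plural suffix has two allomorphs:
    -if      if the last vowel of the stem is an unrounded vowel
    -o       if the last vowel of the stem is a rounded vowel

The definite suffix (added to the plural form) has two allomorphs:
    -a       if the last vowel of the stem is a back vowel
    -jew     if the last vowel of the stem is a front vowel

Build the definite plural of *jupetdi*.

*jupetdi* — last vowel /i/ (an unrounded vowel) → -if → *jupetdiif*.
The last vowel of the plural form *jupetdiif* is /i/, which is a front vowel, so the definite suffix is -jew, giving *jupetdiifjew*.

jupetdiifjew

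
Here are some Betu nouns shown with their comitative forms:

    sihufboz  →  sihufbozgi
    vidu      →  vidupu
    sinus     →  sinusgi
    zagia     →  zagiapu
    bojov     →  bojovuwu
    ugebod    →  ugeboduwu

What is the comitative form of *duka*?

The pattern is sibilance of the final sound: -gi when the stem ends in a sibilant (*sihufboz*, *sinus*); -uwu when the stem ends in a non-sibilant consonant (*bojov*, *ugebod*); -pu when the stem ends in a vowel (*vidu*, *zagia*).
The final sound of *duka* is /a/, which is a vowel, so the suffix is -pu, giving *dukapu*.

dukapu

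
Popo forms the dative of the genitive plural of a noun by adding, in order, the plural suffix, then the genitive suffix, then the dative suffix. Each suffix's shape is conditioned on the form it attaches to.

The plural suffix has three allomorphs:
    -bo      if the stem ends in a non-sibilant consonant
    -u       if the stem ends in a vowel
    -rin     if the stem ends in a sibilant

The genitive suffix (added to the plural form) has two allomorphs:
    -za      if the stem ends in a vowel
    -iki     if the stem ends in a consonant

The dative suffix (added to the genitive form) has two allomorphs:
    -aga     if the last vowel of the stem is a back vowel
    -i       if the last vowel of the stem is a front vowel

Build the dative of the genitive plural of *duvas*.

*duvas* — final sound /s/ (a sibilant) → -rin → *duvasrin*.
The plural form *duvasrin*: final sound = /n/, a consonant → -iki → *duvasriniki*.
The genitive form *duvasriniki*: last vowel = /i/, a front vowel → -i → *duvasrinikii*.

duvasrinikii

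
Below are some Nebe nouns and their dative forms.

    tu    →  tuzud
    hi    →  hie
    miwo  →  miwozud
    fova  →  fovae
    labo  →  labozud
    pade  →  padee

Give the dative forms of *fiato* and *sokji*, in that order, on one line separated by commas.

fiatozud, sokjie

Looking at the last vowel of each stem: -zud when the last vowel of the stem is a rounded vowel (*tu*, *miwo*, *labo*); -e when the last vowel of the stem is an unrounded vowel (*hi*, *fova*, *pade*).
The last vowel of *fiato* is /o/, which is a rounded vowel, so the suffix is -zud, giving *fiatozud*.
*sokji* — last vowel /i/ (an unrounded vowel) → -e → *sokjie*.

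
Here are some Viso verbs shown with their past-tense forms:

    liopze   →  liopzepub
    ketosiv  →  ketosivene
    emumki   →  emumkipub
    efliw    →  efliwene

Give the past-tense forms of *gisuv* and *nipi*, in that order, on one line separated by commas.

The pattern is consonant vs. vowel: -ene when the stem ends in a consonant (*ketosiv*, *efliw*); -pub when the stem ends in a vowel (*liopze*, *emumki*).
*gisuv*: final sound = /v/, a consonant → -ene → *gisuvene*.
Since the final sound of *nipi* is /i/ (a vowel), it takes -pub, giving *nipipub*.

gisuvene, nipipub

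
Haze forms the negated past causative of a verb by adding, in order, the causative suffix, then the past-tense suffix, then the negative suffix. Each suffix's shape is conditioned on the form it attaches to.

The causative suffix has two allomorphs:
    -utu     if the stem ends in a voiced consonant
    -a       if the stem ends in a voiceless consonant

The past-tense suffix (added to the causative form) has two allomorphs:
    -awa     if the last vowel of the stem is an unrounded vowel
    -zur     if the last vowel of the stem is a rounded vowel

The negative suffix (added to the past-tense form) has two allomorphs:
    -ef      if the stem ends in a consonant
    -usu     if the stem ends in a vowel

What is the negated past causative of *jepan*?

Since the final consonant of *jepan* is /n/ (voiced), it takes -utu, giving *jepanutu*.
The causative form *jepanutu*: last vowel = /u/, a rounded vowel → -zur → *jepanutuzur*.
The past-tense form *jepanutuzur* — final sound /r/ (a consonant) → -ef → *jepanutuzuref*.

jepanutuzuref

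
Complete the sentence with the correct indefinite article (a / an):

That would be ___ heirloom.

The indefinite article is chosen by the initial *sound* of the following word, not its spelling.
*heirloom* begins with the sound /ɛ/ (silent h) — a vowel sound.
So the article is *an*: That would be an heirloom.

an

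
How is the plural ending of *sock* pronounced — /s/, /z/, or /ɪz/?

/s/

The stem *sock* ends in a voiceless non-sibilant consonant.
The plural suffix surfaces as /ɪz/ after sibilants, /s/ after other voiceless consonants, and /z/ after other voiced sounds.
So the plural -s on *sock* is pronounced /s/.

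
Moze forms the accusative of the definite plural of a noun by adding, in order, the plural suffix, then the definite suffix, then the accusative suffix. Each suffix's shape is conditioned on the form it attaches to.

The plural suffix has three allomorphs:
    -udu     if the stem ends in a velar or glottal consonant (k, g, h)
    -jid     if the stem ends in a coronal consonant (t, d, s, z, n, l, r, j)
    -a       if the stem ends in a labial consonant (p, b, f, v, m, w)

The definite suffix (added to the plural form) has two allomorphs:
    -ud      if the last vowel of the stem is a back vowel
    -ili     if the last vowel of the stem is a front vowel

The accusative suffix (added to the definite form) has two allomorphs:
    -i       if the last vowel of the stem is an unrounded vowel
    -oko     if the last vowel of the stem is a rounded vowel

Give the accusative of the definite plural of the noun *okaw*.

*okaw*: final consonant = /w/, labial → -a → *okawa*.
The last vowel of the plural form *okawa* is /a/, which is a back vowel, so the definite suffix is -ud, giving *okawaud*.
The definite form *okawaud* — last vowel /u/ (a rounded vowel) → -oko → *okawaudoko*.

okawaudoko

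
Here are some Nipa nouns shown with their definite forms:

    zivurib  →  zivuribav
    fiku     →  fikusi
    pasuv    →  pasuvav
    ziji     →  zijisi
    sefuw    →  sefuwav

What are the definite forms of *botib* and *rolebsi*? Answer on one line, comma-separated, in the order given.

botibav, rolebsisi

The alternation tracks the final sound of the stem — -av when the stem ends in a consonant (*zivurib*, *pasuv*, *sefuw*); -si when the stem ends in a vowel (*fiku*, *ziji*).
Since the final sound of *botib* is /b/ (a consonant), it takes -av, giving *botibav*.
*rolebsi* — final sound /i/ (a vowel) → -si → *rolebsisi*.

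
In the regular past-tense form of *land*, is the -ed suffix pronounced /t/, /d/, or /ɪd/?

/ɪd/

The stem *land* ends in /t/ or /d/.
The -ed suffix is realized as /ɪd/ after /t, d/; as /t/ after other voiceless consonants; and as /d/ after other voiced sounds.
So -ed on *land* is pronounced /ɪd/.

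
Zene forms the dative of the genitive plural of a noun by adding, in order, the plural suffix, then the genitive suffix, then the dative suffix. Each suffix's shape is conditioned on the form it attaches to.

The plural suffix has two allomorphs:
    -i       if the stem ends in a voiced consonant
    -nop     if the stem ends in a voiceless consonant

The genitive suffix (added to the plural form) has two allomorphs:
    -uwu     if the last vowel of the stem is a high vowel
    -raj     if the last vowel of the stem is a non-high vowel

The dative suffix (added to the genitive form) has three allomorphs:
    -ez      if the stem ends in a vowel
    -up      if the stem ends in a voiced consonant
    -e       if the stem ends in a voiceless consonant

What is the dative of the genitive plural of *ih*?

*ih* — final consonant /h/ (voiceless) → -nop → *ihnop*.
The plural form *ihnop*: last vowel = /o/, a non-high vowel → -raj → *ihnopraj*.
The genitive form *ihnopraj* — final sound /j/ (a voiced consonant) → -up → *ihnoprajup*.

ihnoprajup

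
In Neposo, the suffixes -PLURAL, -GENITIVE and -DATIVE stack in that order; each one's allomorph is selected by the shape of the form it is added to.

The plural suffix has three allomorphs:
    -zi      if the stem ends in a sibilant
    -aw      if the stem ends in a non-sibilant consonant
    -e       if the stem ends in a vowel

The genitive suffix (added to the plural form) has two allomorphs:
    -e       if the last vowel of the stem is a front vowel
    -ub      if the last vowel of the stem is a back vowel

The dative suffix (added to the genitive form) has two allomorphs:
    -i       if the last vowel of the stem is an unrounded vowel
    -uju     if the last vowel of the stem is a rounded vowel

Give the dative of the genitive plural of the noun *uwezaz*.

Since the final sound of *uwezaz* is /z/ (a sibilant), it takes -zi, giving *uwezazzi*.
The last vowel of the plural form *uwezazzi* is /i/, which is a front vowel, so the genitive suffix is -e, giving *uwezazzie*.
Since the last vowel of the genitive form *uwezazzie* is /e/ (an unrounded vowel), it takes -i, giving *uwezazziei*.

uwezazziei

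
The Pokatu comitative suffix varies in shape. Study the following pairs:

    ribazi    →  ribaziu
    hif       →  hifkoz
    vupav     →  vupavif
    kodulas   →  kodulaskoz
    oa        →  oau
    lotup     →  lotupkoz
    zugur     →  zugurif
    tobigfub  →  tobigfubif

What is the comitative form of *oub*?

oubif

Looking at the final sound of each stem: -koz when the stem ends in a voiceless consonant (*hif*, *kodulas*, *lotup*); -if when the stem ends in a voiced consonant (*vupav*, *zugur*, *tobigfub*); -u when the stem ends in a vowel (*ribazi*, *oa*).
*oub*: final sound = /b/, a voiced consonant → -if → *oubif*.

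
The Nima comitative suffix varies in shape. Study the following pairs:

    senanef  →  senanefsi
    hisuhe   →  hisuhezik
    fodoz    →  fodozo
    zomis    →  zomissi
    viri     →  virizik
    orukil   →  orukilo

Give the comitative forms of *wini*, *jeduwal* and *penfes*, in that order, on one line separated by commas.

winizik, jeduwalo, penfessi

The suffix is conditioned by the final sound: -si when the stem ends in a voiceless consonant (*senanef*, *zomis*); -o when the stem ends in a voiced consonant (*fodoz*, *orukil*); -zik when the stem ends in a vowel (*hisuhe*, *viri*).
The final sound of *wini* is /i/, which is a vowel, so the suffix is -zik, giving *winizik*.
The final sound of *jeduwal* is /l/, which is a voiced consonant, so the suffix is -o, giving *jeduwalo*.
Since the final sound of *penfes* is /s/ (a voiceless consonant), it takes -si, giving *penfessi*.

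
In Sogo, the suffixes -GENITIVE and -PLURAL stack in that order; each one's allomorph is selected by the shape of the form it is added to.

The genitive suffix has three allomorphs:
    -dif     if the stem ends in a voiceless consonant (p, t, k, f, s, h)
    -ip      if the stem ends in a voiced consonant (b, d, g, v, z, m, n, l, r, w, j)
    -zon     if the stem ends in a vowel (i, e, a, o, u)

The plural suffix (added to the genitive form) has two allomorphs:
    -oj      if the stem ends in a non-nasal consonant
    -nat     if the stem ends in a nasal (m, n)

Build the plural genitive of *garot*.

garotdifoj

*garot* — final sound /t/ (a voiceless consonant) → -dif → *garotdif*.
Since the final consonant of the genitive form *garotdif* is /f/ (non-nasal), it takes -oj, giving *garotdifoj*.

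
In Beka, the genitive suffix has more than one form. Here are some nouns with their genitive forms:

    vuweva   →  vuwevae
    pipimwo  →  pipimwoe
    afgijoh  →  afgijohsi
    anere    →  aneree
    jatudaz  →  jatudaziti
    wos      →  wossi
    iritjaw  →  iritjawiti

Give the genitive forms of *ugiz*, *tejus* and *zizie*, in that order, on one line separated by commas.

The pattern is voicing of the final sound: -si when the stem ends in a voiceless consonant (*afgijoh*, *wos*); -iti when the stem ends in a voiced consonant (*jatudaz*, *iritjaw*); -e when the stem ends in a vowel (*vuweva*, *pipimwo*, *anere*).
*ugiz*: final sound = /z/, a voiced consonant → -iti → *ugiziti*.
*tejus*: final sound = /s/, a voiceless consonant → -si → *tejussi*.
*zizie* — final sound /e/ (a vowel) → -e → *ziziee*.

ugiziti, tejussi, ziziee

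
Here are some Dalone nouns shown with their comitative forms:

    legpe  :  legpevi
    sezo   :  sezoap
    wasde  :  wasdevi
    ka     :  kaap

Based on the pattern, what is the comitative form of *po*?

poap

The pattern is front/back vowel harmony: -vi when the last vowel of the stem is a front vowel (*legpe*, *wasde*); -ap when the last vowel of the stem is a back vowel (*sezo*, *ka*).
The last vowel of *po* is /o/, which is a back vowel, so the suffix is -ap, giving *poap*.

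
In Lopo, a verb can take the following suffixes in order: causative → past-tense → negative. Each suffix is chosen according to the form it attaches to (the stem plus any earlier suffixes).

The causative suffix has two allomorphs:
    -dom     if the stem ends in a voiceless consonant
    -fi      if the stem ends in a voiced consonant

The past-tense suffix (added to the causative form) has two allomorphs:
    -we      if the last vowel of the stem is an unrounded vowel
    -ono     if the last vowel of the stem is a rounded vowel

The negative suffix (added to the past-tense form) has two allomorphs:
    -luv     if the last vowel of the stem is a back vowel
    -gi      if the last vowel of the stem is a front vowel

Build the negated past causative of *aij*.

*aij*: final consonant = /j/, voiced → -fi → *aijfi*.
The causative form *aijfi*: last vowel = /i/, an unrounded vowel → -we → *aijfiwe*.
Since the last vowel of the past-tense form *aijfiwe* is /e/ (a front vowel), it takes -gi, giving *aijfiwegi*.

aijfiwegi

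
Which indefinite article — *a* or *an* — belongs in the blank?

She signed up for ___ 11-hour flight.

an

The indefinite article is chosen by the initial *sound* of the following word, not its spelling.
The number *11* is spoken "eleven", beginning with /ɪˈlɛvən/ — a vowel sound.
So the article is *an*: She signed up for an 11-hour flight.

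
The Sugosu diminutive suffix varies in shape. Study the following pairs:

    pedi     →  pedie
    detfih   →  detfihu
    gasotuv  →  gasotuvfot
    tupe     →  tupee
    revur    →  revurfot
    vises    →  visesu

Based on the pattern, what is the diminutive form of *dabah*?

The suffix is conditioned by the final sound: -u when the stem ends in a voiceless consonant (*detfih*, *vises*); -fot when the stem ends in a voiced consonant (*gasotuv*, *revur*); -e when the stem ends in a vowel (*pedi*, *tupe*).
*dabah* — final sound /h/ (a voiceless consonant) → -u → *dabahu*.

dabahu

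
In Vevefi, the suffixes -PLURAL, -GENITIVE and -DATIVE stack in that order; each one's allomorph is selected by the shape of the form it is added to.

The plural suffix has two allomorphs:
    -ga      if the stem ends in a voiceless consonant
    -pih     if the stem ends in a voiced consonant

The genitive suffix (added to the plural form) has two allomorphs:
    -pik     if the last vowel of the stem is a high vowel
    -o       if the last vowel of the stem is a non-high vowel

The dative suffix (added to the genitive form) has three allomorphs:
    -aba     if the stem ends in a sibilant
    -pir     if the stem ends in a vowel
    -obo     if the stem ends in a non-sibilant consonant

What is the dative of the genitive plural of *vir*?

virpihpikobo

*vir* — final consonant /r/ (voiced) → -pih → *virpih*.
The plural form *virpih* — last vowel /i/ (a high vowel) → -pik → *virpihpik*.
The genitive form *virpihpik* — final sound /k/ (a non-sibilant consonant) → -obo → *virpihpikobo*.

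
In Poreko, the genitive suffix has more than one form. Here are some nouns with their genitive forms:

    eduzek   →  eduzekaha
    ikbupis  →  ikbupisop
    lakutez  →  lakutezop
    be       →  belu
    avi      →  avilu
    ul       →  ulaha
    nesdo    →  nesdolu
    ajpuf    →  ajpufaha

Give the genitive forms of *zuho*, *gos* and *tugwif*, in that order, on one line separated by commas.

zuholu, gosop, tugwifaha

The suffix is conditioned by the final sound: -op when the stem ends in a sibilant (*ikbupis*, *lakutez*); -aha when the stem ends in a non-sibilant consonant (*eduzek*, *ul*, *ajpuf*); -lu when the stem ends in a vowel (*be*, *avi*, *nesdo*).
Since the final sound of *zuho* is /o/ (a vowel), it takes -lu, giving *zuholu*.
*gos* — final sound /s/ (a sibilant) → -op → *gosop*.
*tugwif*: final sound = /f/, a non-sibilant consonant → -aha → *tugwifaha*.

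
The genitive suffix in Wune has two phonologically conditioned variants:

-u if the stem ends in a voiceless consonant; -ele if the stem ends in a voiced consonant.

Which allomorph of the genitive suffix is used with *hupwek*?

*hupwek* — final consonant /k/ (voiceless) → -u.

-u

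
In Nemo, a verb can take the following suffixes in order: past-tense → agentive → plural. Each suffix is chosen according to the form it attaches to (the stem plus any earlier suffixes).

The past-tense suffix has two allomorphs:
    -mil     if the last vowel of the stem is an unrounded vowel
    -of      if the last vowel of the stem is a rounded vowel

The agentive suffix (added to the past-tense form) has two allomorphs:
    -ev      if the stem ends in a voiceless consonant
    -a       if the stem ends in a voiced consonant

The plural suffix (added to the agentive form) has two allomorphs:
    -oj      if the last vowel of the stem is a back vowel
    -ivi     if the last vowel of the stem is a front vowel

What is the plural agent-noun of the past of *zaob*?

Since the last vowel of *zaob* is /o/ (a rounded vowel), it takes -of, giving *zaobof*.
The final consonant of the past-tense form *zaobof* is /f/, which is voiceless, so the agentive suffix is -ev, giving *zaobofev*.
The last vowel of the agentive form *zaobofev* is /e/, which is a front vowel, so the plural suffix is -ivi, giving *zaobofevivi*.

zaobofevivi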